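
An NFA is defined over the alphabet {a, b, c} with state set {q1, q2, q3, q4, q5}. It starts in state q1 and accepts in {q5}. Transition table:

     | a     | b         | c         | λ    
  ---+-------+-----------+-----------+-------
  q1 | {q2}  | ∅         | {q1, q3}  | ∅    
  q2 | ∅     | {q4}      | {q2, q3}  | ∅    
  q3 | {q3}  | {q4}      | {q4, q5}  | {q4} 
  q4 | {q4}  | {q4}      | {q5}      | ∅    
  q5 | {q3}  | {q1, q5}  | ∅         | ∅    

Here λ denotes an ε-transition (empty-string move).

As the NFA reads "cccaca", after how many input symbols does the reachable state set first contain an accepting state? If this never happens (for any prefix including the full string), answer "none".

2

Start in {q1}.
Read 'c': {q1} → {q1, q3, q4}.
Read 'c': {q1, q3, q4} → {q1, q3, q4, q5}.
None of the earlier sets intersect F, but {q1, q3, q4, q5} does.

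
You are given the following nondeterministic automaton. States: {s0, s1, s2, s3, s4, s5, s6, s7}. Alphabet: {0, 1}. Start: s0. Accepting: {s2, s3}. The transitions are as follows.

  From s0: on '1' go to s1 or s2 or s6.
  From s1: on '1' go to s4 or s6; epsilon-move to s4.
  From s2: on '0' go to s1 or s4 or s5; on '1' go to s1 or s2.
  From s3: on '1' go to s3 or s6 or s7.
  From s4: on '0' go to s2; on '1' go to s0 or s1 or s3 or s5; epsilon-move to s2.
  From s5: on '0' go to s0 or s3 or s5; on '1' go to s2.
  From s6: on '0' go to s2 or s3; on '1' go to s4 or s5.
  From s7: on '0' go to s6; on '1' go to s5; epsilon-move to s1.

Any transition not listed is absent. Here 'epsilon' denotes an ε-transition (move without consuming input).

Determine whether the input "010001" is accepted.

No

Start in {s0}.
Read '0': s0→∅; now ∅.
The set is empty and remains empty for the remaining 5 symbols.
The final set ∅ contains no accepting state.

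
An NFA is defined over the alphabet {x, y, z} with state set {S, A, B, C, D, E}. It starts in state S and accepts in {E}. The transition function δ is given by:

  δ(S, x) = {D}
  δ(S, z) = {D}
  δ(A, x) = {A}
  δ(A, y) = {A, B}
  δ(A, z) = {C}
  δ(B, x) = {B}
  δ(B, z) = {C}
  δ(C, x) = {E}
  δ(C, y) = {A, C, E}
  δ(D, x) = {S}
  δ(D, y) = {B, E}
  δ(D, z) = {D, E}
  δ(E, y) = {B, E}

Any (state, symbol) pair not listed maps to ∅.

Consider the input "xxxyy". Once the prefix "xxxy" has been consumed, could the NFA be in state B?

Start in {S}.
Read 'x': {S} → {D}.
Read 'x': {D} → {S}.
Read 'x': {S} → {D}.
Read 'y': {D} → {B, E}.
State B is in {B, E}.

Yes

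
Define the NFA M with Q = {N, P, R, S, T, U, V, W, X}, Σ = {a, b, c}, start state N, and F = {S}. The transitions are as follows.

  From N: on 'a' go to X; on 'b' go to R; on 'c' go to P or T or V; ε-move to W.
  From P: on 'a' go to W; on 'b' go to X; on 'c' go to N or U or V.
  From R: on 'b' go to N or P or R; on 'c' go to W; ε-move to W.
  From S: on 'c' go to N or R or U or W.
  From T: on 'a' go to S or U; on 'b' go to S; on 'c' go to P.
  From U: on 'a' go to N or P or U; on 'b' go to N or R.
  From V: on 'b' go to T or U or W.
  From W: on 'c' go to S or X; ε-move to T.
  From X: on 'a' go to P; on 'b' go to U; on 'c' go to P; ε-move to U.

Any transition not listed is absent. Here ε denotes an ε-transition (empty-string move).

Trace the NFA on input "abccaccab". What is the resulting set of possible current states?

Start: ε-closure({N}) = {N, T, W}.
Read 'a': N→{X}, T→{S, U}, W→∅; now {S, U, X}.
Read 'b': S→∅, U→{N, R}, X→{U}; union {N, R, U}; ε-closure = {N, R, T, U, W}.
Read 'c': N→{P, T, V}, R→{W}, T→{P}, U→∅, W→{S, X}; union {P, S, T, V, W, X}; ε-closure = {P, S, T, U, V, W, X}.
Read 'c': P→{N, U, V}, S→{N, R, U, W}, T→{P}, U→∅, V→∅, W→{S, X}, X→{P}; union {N, P, R, S, U, V, W, X}; ε-closure = {N, P, R, S, T, U, V, W, X}.
Read 'a': N→{X}, P→{W}, R→∅, S→∅, T→{S, U}, U→{N, P, U}, V→∅, W→∅, X→{P}; union {N, P, S, U, W, X}; ε-closure = {N, P, S, T, U, W, X}.
Read 'c': N→{P, T, V}, P→{N, U, V}, S→{N, R, U, W}, T→{P}, U→∅, W→{S, X}, X→{P}; now {N, P, R, S, T, U, V, W, X}.
Read 'c': N→{P, T, V}, P→{N, U, V}, R→{W}, S→{N, R, U, W}, T→{P}, U→∅, V→∅, W→{S, X}, X→{P}; now {N, P, R, S, T, U, V, W, X}.
Read 'a': N→{X}, P→{W}, R→∅, S→∅, T→{S, U}, U→{N, P, U}, V→∅, W→∅, X→{P}; union {N, P, S, U, W, X}; ε-closure = {N, P, S, T, U, W, X}.
Read 'b': N→{R}, P→{X}, S→∅, T→{S}, U→{N, R}, W→∅, X→{U}; union {N, R, S, U, X}; ε-closure = {N, R, S, T, U, W, X}.

{N, R, S, T, U, W, X}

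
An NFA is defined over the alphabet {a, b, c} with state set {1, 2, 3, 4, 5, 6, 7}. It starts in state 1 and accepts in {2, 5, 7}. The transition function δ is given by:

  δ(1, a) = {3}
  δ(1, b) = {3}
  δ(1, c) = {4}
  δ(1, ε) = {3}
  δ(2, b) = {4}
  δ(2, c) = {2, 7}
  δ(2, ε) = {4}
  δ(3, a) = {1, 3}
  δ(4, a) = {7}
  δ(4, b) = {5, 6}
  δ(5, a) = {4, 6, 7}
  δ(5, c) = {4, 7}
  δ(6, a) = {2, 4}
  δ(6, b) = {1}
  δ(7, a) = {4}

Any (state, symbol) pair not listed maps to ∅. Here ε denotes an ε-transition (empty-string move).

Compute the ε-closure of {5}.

{5}

Begin with {5}.
No ε-moves leave this set, so the closure equals the set itself.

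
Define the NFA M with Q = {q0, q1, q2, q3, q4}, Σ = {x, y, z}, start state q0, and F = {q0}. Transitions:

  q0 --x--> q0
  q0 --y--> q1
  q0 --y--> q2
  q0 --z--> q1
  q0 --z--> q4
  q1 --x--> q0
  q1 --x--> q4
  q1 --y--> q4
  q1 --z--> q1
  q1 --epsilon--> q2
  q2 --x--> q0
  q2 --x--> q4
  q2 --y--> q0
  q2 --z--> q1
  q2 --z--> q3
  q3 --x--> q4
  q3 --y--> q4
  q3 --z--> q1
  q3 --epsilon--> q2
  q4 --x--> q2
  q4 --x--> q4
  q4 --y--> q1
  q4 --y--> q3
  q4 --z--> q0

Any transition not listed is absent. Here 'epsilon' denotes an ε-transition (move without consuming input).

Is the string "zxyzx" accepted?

Start in {q0}.
Read 'z': q0→{q1, q4}; union {q1, q4}; ε-closure = {q1, q2, q4}.
Read 'x': q1→{q0, q4}, q2→{q0, q4}, q4→{q2, q4}; now {q0, q2, q4}.
Read 'y': q0→{q1, q2}, q2→{q0}, q4→{q1, q3}; now {q0, q1, q2, q3}.
Read 'z': q0→{q1, q4}, q1→{q1}, q2→{q1, q3}, q3→{q1}; union {q1, q3, q4}; ε-closure = {q1, q2, q3, q4}.
Read 'x': q1→{q0, q4}, q2→{q0, q4}, q3→{q4}, q4→{q2, q4}; now {q0, q2, q4}.
The final set {q0, q2, q4} contains the accepting state q0.

Yes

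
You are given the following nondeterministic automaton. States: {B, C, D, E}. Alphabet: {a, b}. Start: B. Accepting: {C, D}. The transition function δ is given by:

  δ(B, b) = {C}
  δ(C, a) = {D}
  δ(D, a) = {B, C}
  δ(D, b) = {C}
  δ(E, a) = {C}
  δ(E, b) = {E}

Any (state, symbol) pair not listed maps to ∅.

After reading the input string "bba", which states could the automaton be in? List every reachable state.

Start in {B}.
Read 'b': B→{C}; now {C}.
Read 'b': C→∅; now ∅.
The set is empty and remains empty for the remaining 1 symbol.

∅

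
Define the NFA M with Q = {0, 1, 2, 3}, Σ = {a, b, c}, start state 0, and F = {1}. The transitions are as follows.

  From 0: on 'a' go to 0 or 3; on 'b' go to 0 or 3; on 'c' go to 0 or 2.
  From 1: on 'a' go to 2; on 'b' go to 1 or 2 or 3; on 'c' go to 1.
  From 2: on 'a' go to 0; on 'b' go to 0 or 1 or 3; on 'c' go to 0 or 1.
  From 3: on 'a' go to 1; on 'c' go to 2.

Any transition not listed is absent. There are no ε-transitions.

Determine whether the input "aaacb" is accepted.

Yes

Start in {0}.
Read 'a': {0} → {0, 3}.
Read 'a': {0, 3} → {0, 1, 3}.
Read 'a': {0, 1, 3} → {0, 1, 2, 3}.
Read 'c': {0, 1, 2, 3} → {0, 1, 2}.
Read 'b': {0, 1, 2} → {0, 1, 2, 3}.
The final set {0, 1, 2, 3} contains the accepting state 1.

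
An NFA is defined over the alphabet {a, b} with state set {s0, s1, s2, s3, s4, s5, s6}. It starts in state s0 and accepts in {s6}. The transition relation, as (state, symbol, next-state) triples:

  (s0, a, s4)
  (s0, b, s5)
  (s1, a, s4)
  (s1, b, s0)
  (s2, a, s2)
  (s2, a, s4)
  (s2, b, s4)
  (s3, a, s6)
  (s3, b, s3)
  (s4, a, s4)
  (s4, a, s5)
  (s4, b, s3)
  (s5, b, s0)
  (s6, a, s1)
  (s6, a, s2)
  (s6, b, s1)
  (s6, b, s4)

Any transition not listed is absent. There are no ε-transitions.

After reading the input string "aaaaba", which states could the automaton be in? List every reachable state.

{s4, s6}

Start in {s0}.
Read 'a': s0→{s4}; now {s4}.
Read 'a': s4→{s4, s5}; now {s4, s5}.
Read 'a': s4→{s4, s5}, s5→∅; now {s4, s5}.
Read 'a': s4→{s4, s5}, s5→∅; now {s4, s5}.
Read 'b': s4→{s3}, s5→{s0}; now {s0, s3}.
Read 'a': s0→{s4}, s3→{s6}; now {s4, s6}.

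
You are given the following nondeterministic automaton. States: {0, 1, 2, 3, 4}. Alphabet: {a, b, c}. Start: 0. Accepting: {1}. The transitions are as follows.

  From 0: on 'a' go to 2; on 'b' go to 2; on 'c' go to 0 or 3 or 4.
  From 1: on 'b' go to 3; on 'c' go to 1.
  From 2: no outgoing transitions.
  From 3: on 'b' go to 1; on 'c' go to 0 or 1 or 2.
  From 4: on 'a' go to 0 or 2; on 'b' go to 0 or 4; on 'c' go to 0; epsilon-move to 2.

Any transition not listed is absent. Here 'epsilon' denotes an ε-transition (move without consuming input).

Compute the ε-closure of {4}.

{2, 4}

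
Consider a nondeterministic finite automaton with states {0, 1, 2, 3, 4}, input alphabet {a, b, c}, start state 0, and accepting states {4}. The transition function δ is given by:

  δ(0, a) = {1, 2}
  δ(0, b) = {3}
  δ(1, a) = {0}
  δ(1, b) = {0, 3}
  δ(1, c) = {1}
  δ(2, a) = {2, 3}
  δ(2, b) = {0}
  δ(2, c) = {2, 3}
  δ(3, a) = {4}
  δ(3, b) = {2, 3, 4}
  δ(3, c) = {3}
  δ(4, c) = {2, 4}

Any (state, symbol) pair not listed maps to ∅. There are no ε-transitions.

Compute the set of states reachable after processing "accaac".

Start in {0}.
Read 'a': 0→{1, 2}; now {1, 2}.
Read 'c': 1→{1}, 2→{2, 3}; now {1, 2, 3}.
Read 'c': 1→{1}, 2→{2, 3}, 3→{3}; now {1, 2, 3}.
Read 'a': 1→{0}, 2→{2, 3}, 3→{4}; now {0, 2, 3, 4}.
Read 'a': 0→{1, 2}, 2→{2, 3}, 3→{4}, 4→∅; now {1, 2, 3, 4}.
Read 'c': 1→{1}, 2→{2, 3}, 3→{3}, 4→{2, 4}; now {1, 2, 3, 4}.

{1, 2, 3, 4}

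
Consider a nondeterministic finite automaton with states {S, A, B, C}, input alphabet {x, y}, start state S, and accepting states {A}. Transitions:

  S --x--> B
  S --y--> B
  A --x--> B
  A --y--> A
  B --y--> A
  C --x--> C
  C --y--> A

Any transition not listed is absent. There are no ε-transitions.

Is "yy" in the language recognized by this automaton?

Yes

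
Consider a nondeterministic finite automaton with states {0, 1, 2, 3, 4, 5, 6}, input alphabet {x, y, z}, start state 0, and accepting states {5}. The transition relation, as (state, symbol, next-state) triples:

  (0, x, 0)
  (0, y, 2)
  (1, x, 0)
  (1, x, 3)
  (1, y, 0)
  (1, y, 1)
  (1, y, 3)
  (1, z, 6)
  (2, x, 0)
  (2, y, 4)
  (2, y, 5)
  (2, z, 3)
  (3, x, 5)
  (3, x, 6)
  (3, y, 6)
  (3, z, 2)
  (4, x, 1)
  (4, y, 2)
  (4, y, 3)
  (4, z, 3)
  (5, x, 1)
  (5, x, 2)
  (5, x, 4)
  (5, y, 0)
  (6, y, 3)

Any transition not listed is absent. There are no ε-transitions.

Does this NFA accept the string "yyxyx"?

Yes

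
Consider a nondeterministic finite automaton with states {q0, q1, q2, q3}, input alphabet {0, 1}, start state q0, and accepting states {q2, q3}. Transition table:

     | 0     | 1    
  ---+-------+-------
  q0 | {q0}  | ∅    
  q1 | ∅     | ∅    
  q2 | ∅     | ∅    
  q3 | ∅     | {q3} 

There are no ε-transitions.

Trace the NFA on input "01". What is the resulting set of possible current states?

∅

Start in {q0}.
Read '0': q0→{q0}; now {q0}.
Read '1': q0→∅; now ∅.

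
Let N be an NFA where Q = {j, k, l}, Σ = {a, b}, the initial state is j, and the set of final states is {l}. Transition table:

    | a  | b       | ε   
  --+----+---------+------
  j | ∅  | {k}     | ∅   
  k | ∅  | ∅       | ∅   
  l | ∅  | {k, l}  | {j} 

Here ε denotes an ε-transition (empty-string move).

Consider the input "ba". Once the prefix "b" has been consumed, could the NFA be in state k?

Yes

Start in {j}.
Read 'b': j→{k}; now {k}.
State k is in {k}.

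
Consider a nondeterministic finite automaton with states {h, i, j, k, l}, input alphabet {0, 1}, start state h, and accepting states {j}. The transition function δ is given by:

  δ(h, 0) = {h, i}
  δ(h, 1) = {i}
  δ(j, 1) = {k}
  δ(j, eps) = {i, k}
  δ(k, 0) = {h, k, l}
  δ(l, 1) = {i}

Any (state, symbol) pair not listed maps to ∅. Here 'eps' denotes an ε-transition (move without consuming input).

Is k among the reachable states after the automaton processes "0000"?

No

Start in {h}.
Read '0': {h} → {h, i}.
Read '0': {h, i} → {h, i}.
Read '0': {h, i} → {h, i}.
Read '0': {h, i} → {h, i}.
State k is not in {h, i}.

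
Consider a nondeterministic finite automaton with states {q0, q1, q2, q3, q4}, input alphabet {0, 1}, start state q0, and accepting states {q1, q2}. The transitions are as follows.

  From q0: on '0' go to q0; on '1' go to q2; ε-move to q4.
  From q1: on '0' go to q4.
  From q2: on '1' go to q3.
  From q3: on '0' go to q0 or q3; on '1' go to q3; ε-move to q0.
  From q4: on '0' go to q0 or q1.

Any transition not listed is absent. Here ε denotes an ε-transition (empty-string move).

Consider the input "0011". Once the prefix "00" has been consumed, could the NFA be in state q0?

Yes

Start: ε-closure({q0}) = {q0, q4}.
Read '0': {q0, q4} → {q0, q1, q4}.
Read '0': {q0, q1, q4} → {q0, q1, q4}.
State q0 is in {q0, q1, q4}.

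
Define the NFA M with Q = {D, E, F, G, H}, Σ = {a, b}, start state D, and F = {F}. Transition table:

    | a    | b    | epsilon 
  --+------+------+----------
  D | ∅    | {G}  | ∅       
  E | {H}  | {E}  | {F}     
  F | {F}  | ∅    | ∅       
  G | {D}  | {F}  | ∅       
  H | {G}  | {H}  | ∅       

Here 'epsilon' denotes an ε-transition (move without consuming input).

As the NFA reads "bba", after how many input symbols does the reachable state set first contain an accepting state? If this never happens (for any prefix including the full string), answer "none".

Start in {D}.
Read 'b': {D} → {G}.
Read 'b': {G} → {F}.
None of the earlier sets intersect F, but {F} does.

2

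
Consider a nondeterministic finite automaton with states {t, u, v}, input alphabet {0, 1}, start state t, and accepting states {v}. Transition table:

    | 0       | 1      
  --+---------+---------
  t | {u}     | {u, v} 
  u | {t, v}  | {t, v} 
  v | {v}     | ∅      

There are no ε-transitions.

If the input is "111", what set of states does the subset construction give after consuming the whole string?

Start in {t}.
Read '1': {t} → {u, v}.
Read '1': {u, v} → {t, v}.
Read '1': {t, v} → {u, v}.

{u, v}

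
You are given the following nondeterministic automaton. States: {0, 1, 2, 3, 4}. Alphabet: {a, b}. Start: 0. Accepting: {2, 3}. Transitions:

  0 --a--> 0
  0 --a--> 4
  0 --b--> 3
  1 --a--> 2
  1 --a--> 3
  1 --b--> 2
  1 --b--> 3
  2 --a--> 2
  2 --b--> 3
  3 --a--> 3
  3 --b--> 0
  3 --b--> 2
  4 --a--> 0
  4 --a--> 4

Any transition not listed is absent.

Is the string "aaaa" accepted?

No

Start in {0}.
Read 'a': 0→{0, 4}; now {0, 4}.
Read 'a': 0→{0, 4}, 4→{0, 4}; now {0, 4}.
Read 'a': 0→{0, 4}, 4→{0, 4}; now {0, 4}.
Read 'a': 0→{0, 4}, 4→{0, 4}; now {0, 4}.
The final set {0, 4} contains no accepting state.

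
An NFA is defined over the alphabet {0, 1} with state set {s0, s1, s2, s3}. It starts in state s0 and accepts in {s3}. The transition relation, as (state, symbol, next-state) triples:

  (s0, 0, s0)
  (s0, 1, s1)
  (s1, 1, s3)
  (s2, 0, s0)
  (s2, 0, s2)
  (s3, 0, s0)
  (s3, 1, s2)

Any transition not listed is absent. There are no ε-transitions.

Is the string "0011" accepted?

Yes

Start in {s0}.
Read '0': {s0} → {s0}.
Read '0': {s0} → {s0}.
Read '1': {s0} → {s1}.
Read '1': {s1} → {s3}.
The final set {s3} contains the accepting state s3.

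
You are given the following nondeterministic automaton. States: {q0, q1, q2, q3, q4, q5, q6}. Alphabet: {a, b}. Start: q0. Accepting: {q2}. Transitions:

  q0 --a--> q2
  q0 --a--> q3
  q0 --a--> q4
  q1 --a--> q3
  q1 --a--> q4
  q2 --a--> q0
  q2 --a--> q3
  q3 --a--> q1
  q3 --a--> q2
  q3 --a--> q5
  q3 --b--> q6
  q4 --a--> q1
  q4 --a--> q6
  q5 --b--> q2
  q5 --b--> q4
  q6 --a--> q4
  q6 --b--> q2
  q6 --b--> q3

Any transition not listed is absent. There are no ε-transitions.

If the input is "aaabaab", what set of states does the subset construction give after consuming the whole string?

Start in {q0}.
Read 'a': {q0} → {q2, q3, q4}.
Read 'a': {q2, q3, q4} → {q0, q1, q2, q3, q5, q6}.
Read 'a': {q0, q1, q2, q3, q5, q6} → {q0, q1, q2, q3, q4, q5}.
Read 'b': {q0, q1, q2, q3, q4, q5} → {q2, q4, q6}.
Read 'a': {q2, q4, q6} → {q0, q1, q3, q4, q6}.
Read 'a': {q0, q1, q3, q4, q6} → {q1, q2, q3, q4, q5, q6}.
Read 'b': {q1, q2, q3, q4, q5, q6} → {q2, q3, q4, q6}.

{q2, q3, q4, q6}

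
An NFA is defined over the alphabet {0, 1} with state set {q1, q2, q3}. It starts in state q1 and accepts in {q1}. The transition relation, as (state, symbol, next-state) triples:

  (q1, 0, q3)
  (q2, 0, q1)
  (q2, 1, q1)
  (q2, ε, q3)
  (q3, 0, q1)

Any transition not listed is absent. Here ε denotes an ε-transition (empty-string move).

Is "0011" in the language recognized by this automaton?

No

Start in {q1}.
Read '0': {q1} → {q3}.
Read '0': {q3} → {q1}.
Read '1': {q1} → ∅.
The set is empty and remains empty for the remaining 1 symbol.
The final set ∅ contains no accepting state.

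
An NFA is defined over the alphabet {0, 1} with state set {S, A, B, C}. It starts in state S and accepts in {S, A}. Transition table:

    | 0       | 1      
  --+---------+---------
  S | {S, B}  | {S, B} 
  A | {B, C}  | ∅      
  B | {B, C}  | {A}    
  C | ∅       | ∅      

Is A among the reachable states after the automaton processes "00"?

No

Start in {S}.
Read '0': {S} → {S, B}.
Read '0': {S, B} → {S, B, C}.
State A is not in {S, B, C}.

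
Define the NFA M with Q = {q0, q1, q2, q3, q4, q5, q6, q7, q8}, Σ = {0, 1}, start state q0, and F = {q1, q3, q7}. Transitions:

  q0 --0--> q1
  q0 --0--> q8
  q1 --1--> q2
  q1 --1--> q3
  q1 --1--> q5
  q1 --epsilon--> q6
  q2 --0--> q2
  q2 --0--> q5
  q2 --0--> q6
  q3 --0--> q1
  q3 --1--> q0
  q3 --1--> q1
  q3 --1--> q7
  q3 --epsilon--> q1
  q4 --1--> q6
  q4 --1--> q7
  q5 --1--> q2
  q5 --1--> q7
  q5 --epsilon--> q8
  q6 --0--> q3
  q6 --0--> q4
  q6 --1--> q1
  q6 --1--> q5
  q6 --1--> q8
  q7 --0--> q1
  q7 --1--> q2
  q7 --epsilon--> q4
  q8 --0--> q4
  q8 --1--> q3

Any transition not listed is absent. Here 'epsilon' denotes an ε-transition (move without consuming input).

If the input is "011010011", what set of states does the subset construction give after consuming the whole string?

Start in {q0}.
Read '0': {q0} → {q1, q6, q8}.
Read '1': {q1, q6, q8} → {q1, q2, q3, q5, q6, q8}.
Read '1': {q1, q2, q3, q5, q6, q8} → {q0, q1, q2, q3, q4, q5, q6, q7, q8}.
Read '0': {q0, q1, q2, q3, q4, q5, q6, q7, q8} → {q1, q2, q3, q4, q5, q6, q8}.
Read '1': {q1, q2, q3, q4, q5, q6, q8} → {q0, q1, q2, q3, q4, q5, q6, q7, q8}.
Read '0': {q0, q1, q2, q3, q4, q5, q6, q7, q8} → {q1, q2, q3, q4, q5, q6, q8}.
Read '0': {q1, q2, q3, q4, q5, q6, q8} → {q1, q2, q3, q4, q5, q6, q8}.
Read '1': {q1, q2, q3, q4, q5, q6, q8} → {q0, q1, q2, q3, q4, q5, q6, q7, q8}.
Read '1': {q0, q1, q2, q3, q4, q5, q6, q7, q8} → {q0, q1, q2, q3, q4, q5, q6, q7, q8}.

{q0, q1, q2, q3, q4, q5, q6, q7, q8}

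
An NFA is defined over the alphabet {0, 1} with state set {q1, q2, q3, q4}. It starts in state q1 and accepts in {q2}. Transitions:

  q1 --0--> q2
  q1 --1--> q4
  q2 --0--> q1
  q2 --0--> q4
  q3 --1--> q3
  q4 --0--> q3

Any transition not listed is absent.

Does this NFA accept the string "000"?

Start in {q1}.
Read '0': q1→{q2}; now {q2}.
Read '0': q2→{q1, q4}; now {q1, q4}.
Read '0': q1→{q2}, q4→{q3}; now {q2, q3}.
The final set {q2, q3} contains the accepting state q2.

Yes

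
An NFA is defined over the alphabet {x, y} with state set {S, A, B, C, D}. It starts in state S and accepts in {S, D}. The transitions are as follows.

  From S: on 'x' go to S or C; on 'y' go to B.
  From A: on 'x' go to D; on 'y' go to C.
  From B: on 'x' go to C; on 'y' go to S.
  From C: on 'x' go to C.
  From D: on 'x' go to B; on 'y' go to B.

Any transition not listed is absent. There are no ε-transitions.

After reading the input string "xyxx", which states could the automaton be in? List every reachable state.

{C}

Start in {S}.
Read 'x': S→{S, C}; now {S, C}.
Read 'y': S→{B}, C→∅; now {B}.
Read 'x': B→{C}; now {C}.
Read 'x': C→{C}; now {C}.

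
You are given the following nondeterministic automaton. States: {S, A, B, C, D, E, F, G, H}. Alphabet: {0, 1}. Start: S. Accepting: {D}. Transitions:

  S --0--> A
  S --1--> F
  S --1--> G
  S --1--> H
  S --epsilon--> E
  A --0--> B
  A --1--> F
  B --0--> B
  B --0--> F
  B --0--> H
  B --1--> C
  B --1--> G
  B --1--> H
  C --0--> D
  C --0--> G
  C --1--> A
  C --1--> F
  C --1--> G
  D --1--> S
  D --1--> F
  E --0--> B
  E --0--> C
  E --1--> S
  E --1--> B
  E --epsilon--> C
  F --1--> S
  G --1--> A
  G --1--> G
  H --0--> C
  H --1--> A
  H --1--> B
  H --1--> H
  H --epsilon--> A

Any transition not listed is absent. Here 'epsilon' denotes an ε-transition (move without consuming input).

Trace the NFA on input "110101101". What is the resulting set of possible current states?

{S, A, B, C, E, F, G, H}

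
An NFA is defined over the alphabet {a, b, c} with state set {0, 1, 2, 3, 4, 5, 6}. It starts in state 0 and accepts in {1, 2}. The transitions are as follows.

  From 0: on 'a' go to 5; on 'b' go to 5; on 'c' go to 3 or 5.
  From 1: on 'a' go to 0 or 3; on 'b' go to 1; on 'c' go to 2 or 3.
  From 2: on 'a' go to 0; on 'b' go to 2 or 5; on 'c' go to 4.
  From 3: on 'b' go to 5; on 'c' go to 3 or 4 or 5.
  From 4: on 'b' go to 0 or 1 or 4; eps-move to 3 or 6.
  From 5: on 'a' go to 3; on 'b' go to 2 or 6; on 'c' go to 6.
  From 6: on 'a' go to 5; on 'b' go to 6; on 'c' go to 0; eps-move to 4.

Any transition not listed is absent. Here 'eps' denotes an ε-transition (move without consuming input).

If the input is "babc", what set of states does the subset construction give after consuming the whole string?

{3, 4, 6}

Start in {0}.
Read 'b': 0→{5}; now {5}.
Read 'a': 5→{3}; now {3}.
Read 'b': 3→{5}; now {5}.
Read 'c': 5→{6}; union {6}; ε-closure = {3, 4, 6}.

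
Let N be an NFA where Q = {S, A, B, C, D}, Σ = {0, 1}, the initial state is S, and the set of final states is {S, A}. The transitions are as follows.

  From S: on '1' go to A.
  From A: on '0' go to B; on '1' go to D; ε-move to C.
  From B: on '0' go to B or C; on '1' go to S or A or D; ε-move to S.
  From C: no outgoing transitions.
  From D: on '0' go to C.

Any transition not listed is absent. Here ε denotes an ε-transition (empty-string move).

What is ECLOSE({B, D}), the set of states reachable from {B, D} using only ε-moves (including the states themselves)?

Begin with {B, D}.
ε-move B → S; add S.

{S, B, D}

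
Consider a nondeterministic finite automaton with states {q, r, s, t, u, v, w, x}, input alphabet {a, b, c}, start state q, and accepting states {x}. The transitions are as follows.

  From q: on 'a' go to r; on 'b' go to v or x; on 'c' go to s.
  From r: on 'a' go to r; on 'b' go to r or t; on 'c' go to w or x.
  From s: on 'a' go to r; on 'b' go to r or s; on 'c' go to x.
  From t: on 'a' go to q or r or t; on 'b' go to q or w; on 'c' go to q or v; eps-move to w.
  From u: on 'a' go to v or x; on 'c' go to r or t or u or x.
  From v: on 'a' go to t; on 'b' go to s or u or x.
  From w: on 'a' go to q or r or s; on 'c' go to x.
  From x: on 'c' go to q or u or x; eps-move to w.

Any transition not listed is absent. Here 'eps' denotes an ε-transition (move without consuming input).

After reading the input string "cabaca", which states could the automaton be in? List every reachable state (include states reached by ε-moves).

{q, r, s, t, w}

Start in {q}.
Read 'c': q→{s}; now {s}.
Read 'a': s→{r}; now {r}.
Read 'b': r→{r, t}; union {r, t}; ε-closure = {r, t, w}.
Read 'a': r→{r}, t→{q, r, t}, w→{q, r, s}; union {q, r, s, t}; ε-closure = {q, r, s, t, w}.
Read 'c': q→{s}, r→{w, x}, s→{x}, t→{q, v}, w→{x}; now {q, s, v, w, x}.
Read 'a': q→{r}, s→{r}, v→{t}, w→{q, r, s}, x→∅; union {q, r, s, t}; ε-closure = {q, r, s, t, w}.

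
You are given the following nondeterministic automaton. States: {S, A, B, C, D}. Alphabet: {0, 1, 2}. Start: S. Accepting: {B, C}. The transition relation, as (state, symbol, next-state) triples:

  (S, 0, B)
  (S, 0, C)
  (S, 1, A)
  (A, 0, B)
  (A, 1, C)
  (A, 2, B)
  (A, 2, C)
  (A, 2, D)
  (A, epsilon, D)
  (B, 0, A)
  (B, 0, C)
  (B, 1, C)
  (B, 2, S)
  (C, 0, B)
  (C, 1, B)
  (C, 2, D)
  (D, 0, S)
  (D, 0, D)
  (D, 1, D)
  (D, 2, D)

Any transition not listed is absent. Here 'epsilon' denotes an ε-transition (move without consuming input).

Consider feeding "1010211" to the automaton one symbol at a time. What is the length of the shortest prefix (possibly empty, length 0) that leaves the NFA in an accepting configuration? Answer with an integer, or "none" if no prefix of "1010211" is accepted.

Start in {S}.
Read '1': {S} → {A, D}.
Read '0': {A, D} → {S, B, D}.
None of the earlier sets intersect F, but {S, B, D} does.

2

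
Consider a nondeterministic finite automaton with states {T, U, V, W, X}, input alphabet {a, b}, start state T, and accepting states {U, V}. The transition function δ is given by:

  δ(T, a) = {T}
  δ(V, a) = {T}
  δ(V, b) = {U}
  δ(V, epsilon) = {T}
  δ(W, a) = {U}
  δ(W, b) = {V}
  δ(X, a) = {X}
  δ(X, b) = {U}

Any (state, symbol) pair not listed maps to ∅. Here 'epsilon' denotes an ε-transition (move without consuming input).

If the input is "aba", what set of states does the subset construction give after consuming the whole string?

∅

Start in {T}.
Read 'a': {T} → {T}.
Read 'b': {T} → ∅.
The set is empty and remains empty for the remaining 1 symbol.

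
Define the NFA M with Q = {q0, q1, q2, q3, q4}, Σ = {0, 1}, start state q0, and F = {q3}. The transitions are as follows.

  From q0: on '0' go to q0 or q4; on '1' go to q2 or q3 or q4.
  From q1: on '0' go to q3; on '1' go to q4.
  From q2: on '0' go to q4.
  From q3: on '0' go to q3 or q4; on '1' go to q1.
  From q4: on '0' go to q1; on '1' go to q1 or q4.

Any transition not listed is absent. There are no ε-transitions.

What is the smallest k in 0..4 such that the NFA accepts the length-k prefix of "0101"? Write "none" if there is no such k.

2

Start in {q0}.
Read '0': {q0} → {q0, q4}.
Read '1': {q0, q4} → {q1, q2, q3, q4}.
None of the earlier sets intersect F, but {q1, q2, q3, q4} does.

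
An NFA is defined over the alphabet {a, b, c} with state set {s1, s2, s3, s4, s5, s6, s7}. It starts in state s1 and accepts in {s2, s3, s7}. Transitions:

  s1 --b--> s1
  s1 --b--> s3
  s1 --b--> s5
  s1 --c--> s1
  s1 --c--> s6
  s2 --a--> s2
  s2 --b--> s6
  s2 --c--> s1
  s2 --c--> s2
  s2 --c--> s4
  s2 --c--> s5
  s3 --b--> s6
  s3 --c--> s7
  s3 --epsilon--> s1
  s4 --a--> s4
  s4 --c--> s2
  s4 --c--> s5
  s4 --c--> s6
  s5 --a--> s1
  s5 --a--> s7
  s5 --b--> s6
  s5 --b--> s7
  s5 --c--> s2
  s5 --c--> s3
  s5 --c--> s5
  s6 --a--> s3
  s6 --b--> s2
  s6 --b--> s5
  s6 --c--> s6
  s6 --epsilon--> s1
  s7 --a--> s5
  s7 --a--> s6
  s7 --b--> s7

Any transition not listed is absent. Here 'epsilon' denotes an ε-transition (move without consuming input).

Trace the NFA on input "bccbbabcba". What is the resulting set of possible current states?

Start in {s1}.
Read 'b': s1→{s1, s3, s5}; now {s1, s3, s5}.
Read 'c': s1→{s1, s6}, s3→{s7}, s5→{s2, s3, s5}; now {s1, s2, s3, s5, s6, s7}.
Read 'c': s1→{s1, s6}, s2→{s1, s2, s4, s5}, s3→{s7}, s5→{s2, s3, s5}, s6→{s6}, s7→∅; now {s1, s2, s3, s4, s5, s6, s7}.
Read 'b': s1→{s1, s3, s5}, s2→{s6}, s3→{s6}, s4→∅, s5→{s6, s7}, s6→{s2, s5}, s7→{s7}; now {s1, s2, s3, s5, s6, s7}.
Read 'b': s1→{s1, s3, s5}, s2→{s6}, s3→{s6}, s5→{s6, s7}, s6→{s2, s5}, s7→{s7}; now {s1, s2, s3, s5, s6, s7}.
Read 'a': s1→∅, s2→{s2}, s3→∅, s5→{s1, s7}, s6→{s3}, s7→{s5, s6}; now {s1, s2, s3, s5, s6, s7}.
Read 'b': s1→{s1, s3, s5}, s2→{s6}, s3→{s6}, s5→{s6, s7}, s6→{s2, s5}, s7→{s7}; now {s1, s2, s3, s5, s6, s7}.
Read 'c': s1→{s1, s6}, s2→{s1, s2, s4, s5}, s3→{s7}, s5→{s2, s3, s5}, s6→{s6}, s7→∅; now {s1, s2, s3, s4, s5, s6, s7}.
Read 'b': s1→{s1, s3, s5}, s2→{s6}, s3→{s6}, s4→∅, s5→{s6, s7}, s6→{s2, s5}, s7→{s7}; now {s1, s2, s3, s5, s6, s7}.
Read 'a': s1→∅, s2→{s2}, s3→∅, s5→{s1, s7}, s6→{s3}, s7→{s5, s6}; now {s1, s2, s3, s5, s6, s7}.

{s1, s2, s3, s5, s6, s7}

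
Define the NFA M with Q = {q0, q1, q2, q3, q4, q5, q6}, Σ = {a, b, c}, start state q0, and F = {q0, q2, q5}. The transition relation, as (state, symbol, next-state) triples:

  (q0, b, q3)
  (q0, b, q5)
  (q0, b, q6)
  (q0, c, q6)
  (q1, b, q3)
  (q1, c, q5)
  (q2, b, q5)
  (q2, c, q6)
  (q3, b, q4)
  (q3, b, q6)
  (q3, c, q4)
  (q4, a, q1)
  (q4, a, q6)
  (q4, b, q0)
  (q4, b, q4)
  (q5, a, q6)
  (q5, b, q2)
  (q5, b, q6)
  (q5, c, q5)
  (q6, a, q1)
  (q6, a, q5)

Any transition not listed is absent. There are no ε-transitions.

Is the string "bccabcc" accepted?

No

Start in {q0}.
Read 'b': {q0} → {q3, q5, q6}.
Read 'c': {q3, q5, q6} → {q4, q5}.
Read 'c': {q4, q5} → {q5}.
Read 'a': {q5} → {q6}.
Read 'b': {q6} → ∅.
The set is empty and remains empty for the remaining 2 symbols.
The final set ∅ contains no accepting state.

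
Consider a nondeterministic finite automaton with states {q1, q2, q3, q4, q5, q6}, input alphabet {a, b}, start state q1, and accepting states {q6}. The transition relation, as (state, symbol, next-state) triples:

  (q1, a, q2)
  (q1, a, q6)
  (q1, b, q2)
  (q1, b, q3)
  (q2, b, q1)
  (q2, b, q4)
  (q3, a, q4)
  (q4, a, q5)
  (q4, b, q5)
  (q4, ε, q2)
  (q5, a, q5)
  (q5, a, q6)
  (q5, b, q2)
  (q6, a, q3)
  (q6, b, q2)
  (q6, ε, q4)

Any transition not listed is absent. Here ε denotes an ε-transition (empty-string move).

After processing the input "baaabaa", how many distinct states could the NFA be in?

5

Start in {q1}.
Read 'b': {q1} → {q2, q3}.
Read 'a': {q2, q3} → {q2, q4}.
Read 'a': {q2, q4} → {q5}.
Read 'a': {q5} → {q2, q4, q5, q6}.
Read 'b': {q2, q4, q5, q6} → {q1, q2, q4, q5}.
Read 'a': {q1, q2, q4, q5} → {q2, q4, q5, q6}.
Read 'a': {q2, q4, q5, q6} → {q2, q3, q4, q5, q6}.
That set has 5 states.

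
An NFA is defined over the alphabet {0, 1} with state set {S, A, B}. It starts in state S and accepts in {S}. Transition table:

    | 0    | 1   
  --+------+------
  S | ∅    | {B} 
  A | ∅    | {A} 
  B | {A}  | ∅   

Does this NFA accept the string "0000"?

No

Start in {S}.
Read '0': S→∅; now ∅.
The set is empty and remains empty for the remaining 3 symbols.
The final set ∅ contains no accepting state.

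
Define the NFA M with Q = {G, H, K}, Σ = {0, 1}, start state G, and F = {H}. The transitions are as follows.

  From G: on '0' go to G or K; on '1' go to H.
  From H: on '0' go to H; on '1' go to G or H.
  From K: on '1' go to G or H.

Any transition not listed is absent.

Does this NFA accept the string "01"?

Yes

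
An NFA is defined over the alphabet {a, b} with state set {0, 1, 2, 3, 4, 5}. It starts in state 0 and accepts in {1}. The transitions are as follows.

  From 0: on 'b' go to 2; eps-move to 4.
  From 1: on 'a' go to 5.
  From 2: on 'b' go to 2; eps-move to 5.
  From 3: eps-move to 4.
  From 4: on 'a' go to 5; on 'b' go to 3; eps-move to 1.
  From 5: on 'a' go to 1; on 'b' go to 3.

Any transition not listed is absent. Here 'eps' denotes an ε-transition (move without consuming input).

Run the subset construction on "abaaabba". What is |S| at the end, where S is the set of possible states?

1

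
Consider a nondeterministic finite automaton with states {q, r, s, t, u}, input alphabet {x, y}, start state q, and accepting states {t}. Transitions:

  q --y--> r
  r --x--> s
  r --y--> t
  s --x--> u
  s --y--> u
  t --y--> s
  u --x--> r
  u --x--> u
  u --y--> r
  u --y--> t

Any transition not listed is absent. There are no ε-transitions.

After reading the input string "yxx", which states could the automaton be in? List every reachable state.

Start in {q}.
Read 'y': {q} → {r}.
Read 'x': {r} → {s}.
Read 'x': {s} → {u}.

{u}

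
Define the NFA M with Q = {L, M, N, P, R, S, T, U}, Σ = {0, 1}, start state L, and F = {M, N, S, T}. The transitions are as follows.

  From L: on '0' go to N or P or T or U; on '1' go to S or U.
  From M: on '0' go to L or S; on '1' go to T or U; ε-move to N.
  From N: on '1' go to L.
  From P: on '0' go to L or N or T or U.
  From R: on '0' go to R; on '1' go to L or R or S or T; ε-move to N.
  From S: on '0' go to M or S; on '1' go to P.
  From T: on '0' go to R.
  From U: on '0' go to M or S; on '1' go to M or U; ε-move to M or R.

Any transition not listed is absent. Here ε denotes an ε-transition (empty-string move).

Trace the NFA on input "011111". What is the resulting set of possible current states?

{L, M, N, P, R, S, T, U}

Start in {L}.
Read '0': L→{N, P, T, U}; union {N, P, T, U}; ε-closure = {M, N, P, R, T, U}.
Read '1': M→{T, U}, N→{L}, P→∅, R→{L, R, S, T}, T→∅, U→{M, U}; union {L, M, R, S, T, U}; ε-closure = {L, M, N, R, S, T, U}.
Read '1': L→{S, U}, M→{T, U}, N→{L}, R→{L, R, S, T}, S→{P}, T→∅, U→{M, U}; union {L, M, P, R, S, T, U}; ε-closure = {L, M, N, P, R, S, T, U}.
Read '1': L→{S, U}, M→{T, U}, N→{L}, P→∅, R→{L, R, S, T}, S→{P}, T→∅, U→{M, U}; union {L, M, P, R, S, T, U}; ε-closure = {L, M, N, P, R, S, T, U}.
Read '1': L→{S, U}, M→{T, U}, N→{L}, P→∅, R→{L, R, S, T}, S→{P}, T→∅, U→{M, U}; union {L, M, P, R, S, T, U}; ε-closure = {L, M, N, P, R, S, T, U}.
Read '1': L→{S, U}, M→{T, U}, N→{L}, P→∅, R→{L, R, S, T}, S→{P}, T→∅, U→{M, U}; union {L, M, P, R, S, T, U}; ε-closure = {L, M, N, P, R, S, T, U}.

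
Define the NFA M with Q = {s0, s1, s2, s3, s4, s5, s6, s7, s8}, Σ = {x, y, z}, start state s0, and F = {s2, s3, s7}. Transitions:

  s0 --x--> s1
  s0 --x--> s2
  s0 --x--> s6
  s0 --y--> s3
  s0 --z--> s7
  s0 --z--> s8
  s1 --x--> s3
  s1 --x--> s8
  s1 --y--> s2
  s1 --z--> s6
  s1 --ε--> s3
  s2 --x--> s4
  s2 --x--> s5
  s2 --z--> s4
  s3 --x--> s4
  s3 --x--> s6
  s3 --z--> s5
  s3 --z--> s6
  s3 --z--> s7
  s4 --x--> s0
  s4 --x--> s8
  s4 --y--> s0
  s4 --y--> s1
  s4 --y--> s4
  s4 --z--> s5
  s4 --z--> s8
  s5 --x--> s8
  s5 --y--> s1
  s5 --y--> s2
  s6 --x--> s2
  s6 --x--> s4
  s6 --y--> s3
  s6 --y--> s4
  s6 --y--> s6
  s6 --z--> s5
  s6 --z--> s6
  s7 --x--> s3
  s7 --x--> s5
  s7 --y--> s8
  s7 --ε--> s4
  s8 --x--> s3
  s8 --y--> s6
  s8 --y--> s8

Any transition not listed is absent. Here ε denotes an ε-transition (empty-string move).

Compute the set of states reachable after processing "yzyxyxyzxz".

Start in {s0}.
Read 'y': {s0} → {s3}.
Read 'z': {s3} → {s4, s5, s6, s7}.
Read 'y': {s4, s5, s6, s7} → {s0, s1, s2, s3, s4, s6, s8}.
Read 'x': {s0, s1, s2, s3, s4, s6, s8} → {s0, s1, s2, s3, s4, s5, s6, s8}.
Read 'y': {s0, s1, s2, s3, s4, s5, s6, s8} → {s0, s1, s2, s3, s4, s6, s8}.
Read 'x': {s0, s1, s2, s3, s4, s6, s8} → {s0, s1, s2, s3, s4, s5, s6, s8}.
Read 'y': {s0, s1, s2, s3, s4, s5, s6, s8} → {s0, s1, s2, s3, s4, s6, s8}.
Read 'z': {s0, s1, s2, s3, s4, s6, s8} → {s4, s5, s6, s7, s8}.
Read 'x': {s4, s5, s6, s7, s8} → {s0, s2, s3, s4, s5, s8}.
Read 'z': {s0, s2, s3, s4, s5, s8} → {s4, s5, s6, s7, s8}.

{s4, s5, s6, s7, s8}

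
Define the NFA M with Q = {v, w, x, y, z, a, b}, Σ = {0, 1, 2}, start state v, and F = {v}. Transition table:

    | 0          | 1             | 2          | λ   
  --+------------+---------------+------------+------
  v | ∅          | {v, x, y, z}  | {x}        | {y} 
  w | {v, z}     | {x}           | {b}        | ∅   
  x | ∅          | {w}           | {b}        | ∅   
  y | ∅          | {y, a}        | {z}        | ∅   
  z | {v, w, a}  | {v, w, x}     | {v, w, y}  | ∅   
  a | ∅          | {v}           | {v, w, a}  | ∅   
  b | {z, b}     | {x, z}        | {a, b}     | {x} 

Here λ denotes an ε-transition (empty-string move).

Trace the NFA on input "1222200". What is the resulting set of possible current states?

{v, w, x, y, z, a, b}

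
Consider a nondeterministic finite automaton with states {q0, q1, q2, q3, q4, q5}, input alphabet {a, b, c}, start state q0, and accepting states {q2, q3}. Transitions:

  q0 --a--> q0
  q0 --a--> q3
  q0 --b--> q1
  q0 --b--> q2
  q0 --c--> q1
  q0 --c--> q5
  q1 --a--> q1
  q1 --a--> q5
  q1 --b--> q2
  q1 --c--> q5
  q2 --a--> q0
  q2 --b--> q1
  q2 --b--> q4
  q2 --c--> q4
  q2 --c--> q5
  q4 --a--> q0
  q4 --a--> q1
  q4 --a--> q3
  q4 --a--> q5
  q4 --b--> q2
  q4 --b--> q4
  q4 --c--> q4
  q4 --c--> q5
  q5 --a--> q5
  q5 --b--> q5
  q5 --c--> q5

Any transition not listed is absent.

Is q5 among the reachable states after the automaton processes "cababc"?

Yes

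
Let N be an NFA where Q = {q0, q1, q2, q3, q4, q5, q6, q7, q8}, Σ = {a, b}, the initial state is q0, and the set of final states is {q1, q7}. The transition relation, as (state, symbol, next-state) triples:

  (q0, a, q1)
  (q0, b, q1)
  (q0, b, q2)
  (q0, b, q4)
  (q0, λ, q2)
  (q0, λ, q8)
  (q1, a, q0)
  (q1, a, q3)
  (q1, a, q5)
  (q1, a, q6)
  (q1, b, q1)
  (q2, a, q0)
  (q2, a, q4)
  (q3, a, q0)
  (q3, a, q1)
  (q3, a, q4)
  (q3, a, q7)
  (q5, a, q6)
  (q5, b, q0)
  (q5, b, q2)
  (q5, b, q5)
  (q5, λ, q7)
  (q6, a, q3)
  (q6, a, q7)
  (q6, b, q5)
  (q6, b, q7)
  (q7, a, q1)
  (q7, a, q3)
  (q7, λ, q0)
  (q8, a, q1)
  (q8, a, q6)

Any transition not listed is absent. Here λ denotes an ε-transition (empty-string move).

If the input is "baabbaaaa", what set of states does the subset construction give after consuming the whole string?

{q0, q1, q2, q3, q4, q5, q6, q7, q8}

Start: ε-closure({q0}) = {q0, q2, q8}.
Read 'b': q0→{q1, q2, q4}, q2→∅, q8→∅; now {q1, q2, q4}.
Read 'a': q1→{q0, q3, q5, q6}, q2→{q0, q4}, q4→∅; union {q0, q3, q4, q5, q6}; ε-closure = {q0, q2, q3, q4, q5, q6, q7, q8}.
Read 'a': q0→{q1}, q2→{q0, q4}, q3→{q0, q1, q4, q7}, q4→∅, q5→{q6}, q6→{q3, q7}, q7→{q1, q3}, q8→{q1, q6}; union {q0, q1, q3, q4, q6, q7}; ε-closure = {q0, q1, q2, q3, q4, q6, q7, q8}.
Read 'b': q0→{q1, q2, q4}, q1→{q1}, q2→∅, q3→∅, q4→∅, q6→{q5, q7}, q7→∅, q8→∅; union {q1, q2, q4, q5, q7}; ε-closure = {q0, q1, q2, q4, q5, q7, q8}.
Read 'b': q0→{q1, q2, q4}, q1→{q1}, q2→∅, q4→∅, q5→{q0, q2, q5}, q7→∅, q8→∅; union {q0, q1, q2, q4, q5}; ε-closure = {q0, q1, q2, q4, q5, q7, q8}.
Read 'a': q0→{q1}, q1→{q0, q3, q5, q6}, q2→{q0, q4}, q4→∅, q5→{q6}, q7→{q1, q3}, q8→{q1, q6}; union {q0, q1, q3, q4, q5, q6}; ε-closure = {q0, q1, q2, q3, q4, q5, q6, q7, q8}.
Read 'a': q0→{q1}, q1→{q0, q3, q5, q6}, q2→{q0, q4}, q3→{q0, q1, q4, q7}, q4→∅, q5→{q6}, q6→{q3, q7}, q7→{q1, q3}, q8→{q1, q6}; union {q0, q1, q3, q4, q5, q6, q7}; ε-closure = {q0, q1, q2, q3, q4, q5, q6, q7, q8}.
Read 'a': q0→{q1}, q1→{q0, q3, q5, q6}, q2→{q0, q4}, q3→{q0, q1, q4, q7}, q4→∅, q5→{q6}, q6→{q3, q7}, q7→{q1, q3}, q8→{q1, q6}; union {q0, q1, q3, q4, q5, q6, q7}; ε-closure = {q0, q1, q2, q3, q4, q5, q6, q7, q8}.
Read 'a': q0→{q1}, q1→{q0, q3, q5, q6}, q2→{q0, q4}, q3→{q0, q1, q4, q7}, q4→∅, q5→{q6}, q6→{q3, q7}, q7→{q1, q3}, q8→{q1, q6}; union {q0, q1, q3, q4, q5, q6, q7}; ε-closure = {q0, q1, q2, q3, q4, q5, q6, q7, q8}.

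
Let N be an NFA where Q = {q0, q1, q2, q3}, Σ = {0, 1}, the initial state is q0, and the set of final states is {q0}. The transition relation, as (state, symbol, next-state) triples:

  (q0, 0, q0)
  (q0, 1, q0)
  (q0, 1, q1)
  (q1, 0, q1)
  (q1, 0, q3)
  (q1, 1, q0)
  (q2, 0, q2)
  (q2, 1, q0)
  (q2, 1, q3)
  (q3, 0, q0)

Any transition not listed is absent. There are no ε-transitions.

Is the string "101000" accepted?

Start in {q0}.
Read '1': {q0} → {q0, q1}.
Read '0': {q0, q1} → {q0, q1, q3}.
Read '1': {q0, q1, q3} → {q0, q1}.
Read '0': {q0, q1} → {q0, q1, q3}.
Read '0': {q0, q1, q3} → {q0, q1, q3}.
Read '0': {q0, q1, q3} → {q0, q1, q3}.
The final set {q0, q1, q3} contains the accepting state q0.

Yes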